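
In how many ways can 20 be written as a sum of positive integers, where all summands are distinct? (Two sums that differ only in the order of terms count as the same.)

There are too many to list fully; the first 12 (by largest part) are:
20
19+1
18+2
17+3
17+2+1
16+4
16+3+1
15+5
15+4+1
15+3+2
14+6
14+5+1
…and 52 more, for 64 total.

64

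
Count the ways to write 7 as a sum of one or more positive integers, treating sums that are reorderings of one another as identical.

Enumerating:
7
6, 1
5, 2
5, 1, 1
4, 3
4, 2, 1
4, 1, 1, 1
3, 3, 1
3, 2, 2
3, 2, 1, 1
3, 1, 1, 1, 1
2, 2, 2, 1
2, 2, 1, 1, 1
2, 1, 1, 1, 1, 1
1, 1, 1, 1, 1, 1, 1
Counting gives 15.

15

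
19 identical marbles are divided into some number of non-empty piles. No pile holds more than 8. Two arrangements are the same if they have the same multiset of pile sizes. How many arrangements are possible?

There are 352 such partitions.

352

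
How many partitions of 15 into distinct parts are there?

There are too many to list fully; the first 12 (by largest part) are:
15
1, 14
2, 13
3, 12
1, 2, 12
4, 11
1, 3, 11
5, 10
1, 4, 10
2, 3, 10
6, 9
1, 5, 9
…and 15 more, for 27 total.

27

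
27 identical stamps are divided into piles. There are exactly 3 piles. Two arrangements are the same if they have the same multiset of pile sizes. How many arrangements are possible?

61

A partial list (first 12 by largest part):
25 + 1 + 1
24 + 2 + 1
23 + 3 + 1
23 + 2 + 2
22 + 4 + 1
22 + 3 + 2
21 + 5 + 1
21 + 4 + 2
21 + 3 + 3
20 + 6 + 1
20 + 5 + 2
20 + 4 + 3
…and 49 more, for 61 total.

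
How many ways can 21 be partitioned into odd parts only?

Direct enumeration gives 76 partitions.

76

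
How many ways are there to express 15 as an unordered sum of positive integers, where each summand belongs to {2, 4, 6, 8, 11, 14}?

Listing the qualifying partitions of 15:
11, 4
11, 2, 2
That's 2 in total.

2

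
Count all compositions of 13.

Each of the 12 gaps between 13 units is either a break or not: 2^12 = 4096.

4096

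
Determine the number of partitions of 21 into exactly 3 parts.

37

There are too many to list fully; the first 12 (by largest part) are:
19 + 1 + 1
18 + 2 + 1
17 + 3 + 1
17 + 2 + 2
16 + 4 + 1
16 + 3 + 2
15 + 5 + 1
15 + 4 + 2
15 + 3 + 3
14 + 6 + 1
14 + 5 + 2
14 + 4 + 3
…and 25 more, for 37 total.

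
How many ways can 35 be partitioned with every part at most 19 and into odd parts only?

524

Counting exhaustively, 524 partitions satisfy the conditions.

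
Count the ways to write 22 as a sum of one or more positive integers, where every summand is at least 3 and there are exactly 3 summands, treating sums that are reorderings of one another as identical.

21

The partitions of 22 that satisfy the conditions:
16+3+3
15+4+3
14+5+3
14+4+4
13+6+3
13+5+4
12+7+3
12+6+4
12+5+5
11+8+3
11+7+4
11+6+5
10+9+3
10+8+4
10+7+5
10+6+6
9+9+4
9+8+5
9+7+6
8+8+6
8+7+7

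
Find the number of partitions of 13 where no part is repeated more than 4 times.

A full systematic count gives 76.

76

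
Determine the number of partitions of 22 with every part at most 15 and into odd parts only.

83

There are 83 such partitions.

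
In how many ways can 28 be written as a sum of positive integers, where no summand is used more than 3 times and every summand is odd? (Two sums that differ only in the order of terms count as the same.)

78

Direct enumeration gives 78 partitions.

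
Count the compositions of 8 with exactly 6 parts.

21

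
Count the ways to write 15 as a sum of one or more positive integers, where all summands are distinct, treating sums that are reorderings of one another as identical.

There are too many to list fully; the first 12 (by largest part) are:
15
14+1
13+2
12+3
12+2+1
11+4
11+3+1
10+5
10+4+1
10+3+2
9+6
9+5+1
…and 15 more, for 27 total.

27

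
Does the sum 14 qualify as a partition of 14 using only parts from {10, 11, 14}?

Yes

The parts sum to 14, and the condition 'each summand belongs to {10, 11, 14}' holds.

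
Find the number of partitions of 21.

792

Counting exhaustively, 792 partitions satisfy the conditions.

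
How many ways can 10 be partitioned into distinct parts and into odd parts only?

Enumerating:
9, 1
7, 3
Counting gives 2.

2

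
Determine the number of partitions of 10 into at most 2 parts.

6

Enumerating:
10
9, 1
8, 2
7, 3
6, 4
5, 5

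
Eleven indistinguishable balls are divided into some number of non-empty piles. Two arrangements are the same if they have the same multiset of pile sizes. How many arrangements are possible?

56

A partial list (first 12 by largest part):
11
10+1
9+2
9+1+1
8+3
8+2+1
8+1+1+1
7+4
7+3+1
7+2+2
7+2+1+1
7+1+1+1+1
…and 44 more, for 56 total.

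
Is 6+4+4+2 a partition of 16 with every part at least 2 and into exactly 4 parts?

Yes

The parts sum to 16, and the condition 'every summand is at least 2' holds; the condition 'there are exactly 4 summands' holds.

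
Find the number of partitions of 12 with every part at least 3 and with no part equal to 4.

They are:
12
9+3
7+5
6+6
6+3+3
3+3+3+3

6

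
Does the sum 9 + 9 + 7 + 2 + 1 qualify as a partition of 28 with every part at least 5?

No

The parts sum to 28, and the condition 'every summand is at least 5' is violated.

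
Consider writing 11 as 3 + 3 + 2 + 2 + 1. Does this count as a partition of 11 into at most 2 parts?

The parts sum to 11, and the condition 'there are at most 2 summands' is violated.

No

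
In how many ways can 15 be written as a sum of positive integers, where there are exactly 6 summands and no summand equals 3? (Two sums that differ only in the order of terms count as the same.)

The partitions of 15 that satisfy the conditions:
10+1+1+1+1+1
9+2+1+1+1+1
8+2+2+1+1+1
7+4+1+1+1+1
7+2+2+2+1+1
6+5+1+1+1+1
6+4+2+1+1+1
6+2+2+2+2+1
5+5+2+1+1+1
5+4+2+2+1+1
5+2+2+2+2+2
4+4+4+1+1+1
4+4+2+2+2+1

13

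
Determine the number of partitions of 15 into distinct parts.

There are too many to list fully; the first 12 (by largest part) are:
15
14 + 1
13 + 2
12 + 3
12 + 2 + 1
11 + 4
11 + 3 + 1
10 + 5
10 + 4 + 1
10 + 3 + 2
9 + 6
9 + 5 + 1
…and 15 more, for 27 total.

27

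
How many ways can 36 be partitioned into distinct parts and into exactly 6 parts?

110

Counting exhaustively, 110 partitions satisfy the conditions.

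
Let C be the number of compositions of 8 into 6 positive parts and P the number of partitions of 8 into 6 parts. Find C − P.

19

Ordered (compositions into 6 parts): C(7,5) = 21.
Unordered (partitions into 6 parts): 2.
Difference: 21 − 2 = 19.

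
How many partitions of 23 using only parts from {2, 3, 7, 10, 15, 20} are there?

They are:
20,3
15,3,3,2
15,2,2,2,2
10,10,3
10,7,3,3
10,7,2,2,2
10,3,3,3,2,2
10,3,2,2,2,2,2
7,7,7,2
7,7,3,3,3
7,7,3,2,2,2
7,3,3,3,3,2,2
7,3,3,2,2,2,2,2
7,2,2,2,2,2,2,2,2
3,3,3,3,3,3,3,2
3,3,3,3,3,2,2,2,2
3,3,3,2,2,2,2,2,2,2
3,2,2,2,2,2,2,2,2,2,2
Counting gives 18.

18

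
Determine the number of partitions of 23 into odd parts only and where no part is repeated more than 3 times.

41

There are too many to list fully; the first 12 (by largest part) are:
23
21,1,1
19,3,1
17,5,1
17,3,3
17,3,1,1,1
15,7,1
15,5,3
15,5,1,1,1
15,3,3,1,1
13,9,1
13,7,3
…and 29 more, for 41 total.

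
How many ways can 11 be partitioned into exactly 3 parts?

10

Enumerating:
9 + 1 + 1
8 + 2 + 1
7 + 3 + 1
7 + 2 + 2
6 + 4 + 1
6 + 3 + 2
5 + 5 + 1
5 + 4 + 2
5 + 3 + 3
4 + 4 + 3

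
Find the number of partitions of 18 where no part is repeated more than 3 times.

There are 208 such partitions.

208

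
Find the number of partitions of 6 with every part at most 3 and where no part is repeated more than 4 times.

6

Listing the qualifying partitions of 6:
3,3
3,2,1
3,1,1,1
2,2,2
2,2,1,1
2,1,1,1,1
That's 6 in total.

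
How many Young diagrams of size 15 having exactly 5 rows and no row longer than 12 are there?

30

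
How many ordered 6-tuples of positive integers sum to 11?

252

By stars and bars with positive parts, the count is C(10,5) = 252.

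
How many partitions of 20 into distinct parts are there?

64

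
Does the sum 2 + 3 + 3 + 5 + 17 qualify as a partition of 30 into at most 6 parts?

The parts sum to 30, and the condition 'there are at most 6 summands' holds.

Yes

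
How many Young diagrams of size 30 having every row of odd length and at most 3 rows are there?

8

Listing the qualifying partitions of 30:
29,1
27,3
25,5
23,7
21,9
19,11
17,13
15,15
That's 8 in total.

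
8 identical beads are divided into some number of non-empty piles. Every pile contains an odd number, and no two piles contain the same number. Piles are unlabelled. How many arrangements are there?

Enumerating:
7,1
5,3

2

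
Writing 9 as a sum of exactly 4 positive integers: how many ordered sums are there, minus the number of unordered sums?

Ordered (compositions into 4 parts): C(8,3) = 56.
Unordered (partitions into 4 parts): 6.
Difference: 56 − 6 = 50.

50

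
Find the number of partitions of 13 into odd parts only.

18

Enumerating:
13
11+1+1
9+3+1
9+1+1+1+1
7+5+1
7+3+3
7+3+1+1+1
7+1+1+1+1+1+1
5+5+3
5+5+1+1+1
5+3+3+1+1
5+3+1+1+1+1+1
5+1+1+1+1+1+1+1+1
3+3+3+3+1
3+3+3+1+1+1+1
3+3+1+1+1+1+1+1+1
3+1+1+1+1+1+1+1+1+1+1
1+1+1+1+1+1+1+1+1+1+1+1+1
That's 18 in total.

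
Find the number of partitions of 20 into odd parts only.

64

There are too many to list fully; the first 12 (by largest part) are:
19+1
17+3
17+1+1+1
15+5
15+3+1+1
15+1+1+1+1+1
13+7
13+5+1+1
13+3+3+1
13+3+1+1+1+1
13+1+1+1+1+1+1+1
11+9
…and 52 more, for 64 total.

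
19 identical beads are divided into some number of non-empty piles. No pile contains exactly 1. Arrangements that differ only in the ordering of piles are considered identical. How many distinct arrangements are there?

Counting exhaustively, 105 partitions satisfy the conditions.

105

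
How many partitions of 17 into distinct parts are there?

38

There are too many to list fully; the first 12 (by largest part) are:
17
16 + 1
15 + 2
14 + 3
14 + 2 + 1
13 + 4
13 + 3 + 1
12 + 5
12 + 4 + 1
12 + 3 + 2
11 + 6
11 + 5 + 1
…and 26 more, for 38 total.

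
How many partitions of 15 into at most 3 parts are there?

A partial list (first 12 by largest part):
15
14, 1
13, 2
13, 1, 1
12, 3
12, 2, 1
11, 4
11, 3, 1
11, 2, 2
10, 5
10, 4, 1
10, 3, 2
…and 15 more, for 27 total.

27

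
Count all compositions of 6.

32

There are 5 gaps and each independently is a cut or not, giving 2^5 = 32.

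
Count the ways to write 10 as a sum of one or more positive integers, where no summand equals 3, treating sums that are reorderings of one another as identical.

27

There are too many to list fully; the first 12 (by largest part) are:
10
9+1
8+2
8+1+1
7+2+1
7+1+1+1
6+4
6+2+2
6+2+1+1
6+1+1+1+1
5+5
5+4+1
…and 15 more, for 27 total.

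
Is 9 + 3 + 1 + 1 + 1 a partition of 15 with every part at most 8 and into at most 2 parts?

No

The parts sum to 15, and the condition 'no summand exceeds 8' is violated.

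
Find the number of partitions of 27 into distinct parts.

192

There are 192 such partitions.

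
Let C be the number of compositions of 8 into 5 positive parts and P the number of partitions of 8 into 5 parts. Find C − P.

Ordered (compositions into 5 parts): C(7,4) = 35.
Partitions of 8 into exactly 5 parts: 3.
Difference: 35 − 3 = 32.

32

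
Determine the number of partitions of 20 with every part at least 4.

24

Listing the qualifying partitions of 20:
20
16 + 4
15 + 5
14 + 6
13 + 7
12 + 8
12 + 4 + 4
11 + 9
11 + 5 + 4
10 + 10
10 + 6 + 4
10 + 5 + 5
9 + 7 + 4
9 + 6 + 5
8 + 8 + 4
8 + 7 + 5
8 + 6 + 6
8 + 4 + 4 + 4
7 + 7 + 6
7 + 5 + 4 + 4
6 + 6 + 4 + 4
6 + 5 + 5 + 4
5 + 5 + 5 + 5
4 + 4 + 4 + 4 + 4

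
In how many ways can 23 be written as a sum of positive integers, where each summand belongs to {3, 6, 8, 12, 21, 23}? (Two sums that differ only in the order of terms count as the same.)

5

They are:
23
12,8,3
8,6,6,3
8,6,3,3,3
8,3,3,3,3,3
Counting gives 5.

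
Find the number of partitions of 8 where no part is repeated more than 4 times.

The partitions of 8 that satisfy the conditions:
8
7, 1
6, 2
6, 1, 1
5, 3
5, 2, 1
5, 1, 1, 1
4, 4
4, 3, 1
4, 2, 2
4, 2, 1, 1
4, 1, 1, 1, 1
3, 3, 2
3, 3, 1, 1
3, 2, 2, 1
3, 2, 1, 1, 1
2, 2, 2, 2
2, 2, 2, 1, 1
2, 2, 1, 1, 1, 1
Counting gives 19.

19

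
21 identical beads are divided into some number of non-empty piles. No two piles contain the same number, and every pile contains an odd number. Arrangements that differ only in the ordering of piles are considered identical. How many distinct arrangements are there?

The partitions of 21 that satisfy the conditions:
21
17,3,1
15,5,1
13,7,1
13,5,3
11,9,1
11,7,3
9,7,5
That's 8 in total.

8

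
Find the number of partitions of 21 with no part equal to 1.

There are 165 such partitions.

165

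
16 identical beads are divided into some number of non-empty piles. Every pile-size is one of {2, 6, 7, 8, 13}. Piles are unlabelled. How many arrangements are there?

The partitions of 16 that satisfy the conditions:
8,8
8,6,2
8,2,2,2,2
7,7,2
6,6,2,2
6,2,2,2,2,2
2,2,2,2,2,2,2,2

7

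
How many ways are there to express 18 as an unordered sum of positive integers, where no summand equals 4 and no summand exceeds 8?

172

Counting exhaustively, 172 partitions satisfy the conditions.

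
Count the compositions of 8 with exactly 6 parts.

21

By stars and bars with positive parts, the count is C(7,5) = 21.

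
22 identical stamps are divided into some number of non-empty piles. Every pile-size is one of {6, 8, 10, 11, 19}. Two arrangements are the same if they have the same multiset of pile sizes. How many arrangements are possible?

3

Listing the qualifying partitions of 22:
11+11
10+6+6
8+8+6
Counting gives 3.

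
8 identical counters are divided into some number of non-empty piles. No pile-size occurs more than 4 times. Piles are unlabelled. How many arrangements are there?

19

They are:
8
7 + 1
6 + 2
6 + 1 + 1
5 + 3
5 + 2 + 1
5 + 1 + 1 + 1
4 + 4
4 + 3 + 1
4 + 2 + 2
4 + 2 + 1 + 1
4 + 1 + 1 + 1 + 1
3 + 3 + 2
3 + 3 + 1 + 1
3 + 2 + 2 + 1
3 + 2 + 1 + 1 + 1
2 + 2 + 2 + 2
2 + 2 + 2 + 1 + 1
2 + 2 + 1 + 1 + 1 + 1
That's 19 in total.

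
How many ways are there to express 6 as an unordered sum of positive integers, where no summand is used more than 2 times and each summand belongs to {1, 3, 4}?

The partitions of 6 that satisfy the conditions:
4, 1, 1
3, 3

2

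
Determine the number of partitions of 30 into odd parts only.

296

Systematic enumeration (by largest part, then next-largest, …) yields 296.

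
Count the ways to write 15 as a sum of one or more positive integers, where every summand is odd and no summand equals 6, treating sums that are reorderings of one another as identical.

27

There are too many to list fully; the first 12 (by largest part) are:
15
1 + 1 + 13
1 + 3 + 11
1 + 1 + 1 + 1 + 11
1 + 5 + 9
3 + 3 + 9
1 + 1 + 1 + 3 + 9
1 + 1 + 1 + 1 + 1 + 1 + 9
1 + 7 + 7
3 + 5 + 7
1 + 1 + 1 + 5 + 7
1 + 1 + 3 + 3 + 7
…and 15 more, for 27 total.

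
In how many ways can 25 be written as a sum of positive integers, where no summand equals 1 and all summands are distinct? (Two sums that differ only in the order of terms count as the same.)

76

There are 76 such partitions.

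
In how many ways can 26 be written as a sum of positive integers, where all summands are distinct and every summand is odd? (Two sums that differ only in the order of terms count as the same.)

12

Listing the qualifying partitions of 26:
25,1
23,3
21,5
19,7
17,9
17,5,3,1
15,11
15,7,3,1
13,9,3,1
13,7,5,1
11,9,5,1
11,7,5,3
Counting gives 12.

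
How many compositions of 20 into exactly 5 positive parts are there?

3876

Equivalently, choose which 4 of the 19 gaps become plus signs: C(19,4) = 3876.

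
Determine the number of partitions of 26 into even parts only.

A full systematic count gives 101.

101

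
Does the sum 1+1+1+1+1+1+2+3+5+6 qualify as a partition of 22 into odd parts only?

The parts sum to 22, and the condition 'every summand is odd' is violated.

No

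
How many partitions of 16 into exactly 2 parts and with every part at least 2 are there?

Enumerating:
2, 14
3, 13
4, 12
5, 11
6, 10
7, 9
8, 8
That's 7 in total.

7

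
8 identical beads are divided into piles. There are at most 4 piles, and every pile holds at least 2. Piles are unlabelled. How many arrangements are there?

Listing the qualifying partitions of 8:
8
6 + 2
5 + 3
4 + 4
4 + 2 + 2
3 + 3 + 2
2 + 2 + 2 + 2
Counting gives 7.

7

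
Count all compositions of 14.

8192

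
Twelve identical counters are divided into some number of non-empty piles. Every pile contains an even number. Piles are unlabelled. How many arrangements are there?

11

Listing the qualifying partitions of 12:
12
10, 2
8, 4
8, 2, 2
6, 6
6, 4, 2
6, 2, 2, 2
4, 4, 4
4, 4, 2, 2
4, 2, 2, 2, 2
2, 2, 2, 2, 2, 2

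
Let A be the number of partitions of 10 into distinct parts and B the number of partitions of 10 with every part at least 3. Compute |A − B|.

5

Partitions of 10 into distinct parts: 10.
Partitions of 10 with every part at least 3: 5.
|10 − 5| = 5.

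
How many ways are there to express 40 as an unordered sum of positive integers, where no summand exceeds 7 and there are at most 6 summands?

Enumerating:
7 + 7 + 7 + 7 + 7 + 5
7 + 7 + 7 + 7 + 6 + 6

2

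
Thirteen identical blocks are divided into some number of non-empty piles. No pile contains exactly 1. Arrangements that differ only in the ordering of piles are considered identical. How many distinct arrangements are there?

Enumerating:
13
11,2
10,3
9,4
9,2,2
8,5
8,3,2
7,6
7,4,2
7,3,3
7,2,2,2
6,5,2
6,4,3
6,3,2,2
5,5,3
5,4,4
5,4,2,2
5,3,3,2
5,2,2,2,2
4,4,3,2
4,3,3,3
4,3,2,2,2
3,3,3,2,2
3,2,2,2,2,2

24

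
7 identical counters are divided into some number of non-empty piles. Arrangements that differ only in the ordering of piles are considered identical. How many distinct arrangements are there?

15

Enumerating:
7
6+1
5+2
5+1+1
4+3
4+2+1
4+1+1+1
3+3+1
3+2+2
3+2+1+1
3+1+1+1+1
2+2+2+1
2+2+1+1+1
2+1+1+1+1+1
1+1+1+1+1+1+1
That's 15 in total.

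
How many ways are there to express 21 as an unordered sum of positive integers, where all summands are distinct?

A full systematic count gives 76.

76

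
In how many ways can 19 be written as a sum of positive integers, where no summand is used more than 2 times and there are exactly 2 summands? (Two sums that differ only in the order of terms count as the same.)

9

They are:
1+18
2+17
3+16
4+15
5+14
6+13
7+12
8+11
9+10
Counting gives 9.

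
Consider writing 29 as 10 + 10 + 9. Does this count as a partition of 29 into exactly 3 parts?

The parts sum to 29, and the condition 'there are exactly 3 summands' holds.

Yes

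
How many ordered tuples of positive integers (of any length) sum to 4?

There are 3 gaps and each independently is a cut or not, giving 2^3 = 8.

8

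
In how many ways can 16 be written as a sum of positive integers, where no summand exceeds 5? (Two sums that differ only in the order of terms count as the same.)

Enumerating by decreasing first part gives 101 partitions in all.

101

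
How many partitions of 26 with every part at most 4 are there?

206

Enumerating by decreasing first part gives 206 partitions in all.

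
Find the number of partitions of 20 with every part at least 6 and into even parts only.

5

The partitions of 20 that satisfy the conditions:
20
14,6
12,8
10,10
8,6,6
Counting gives 5.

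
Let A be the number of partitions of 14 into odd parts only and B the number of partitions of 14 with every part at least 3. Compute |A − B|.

9

Partitions of 14 into odd parts only: 22.
Partitions of 14 with every part at least 3: 13.
|22 − 13| = 9.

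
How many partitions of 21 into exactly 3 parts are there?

There are too many to list fully; the first 12 (by largest part) are:
19 + 1 + 1
18 + 2 + 1
17 + 3 + 1
17 + 2 + 2
16 + 4 + 1
16 + 3 + 2
15 + 5 + 1
15 + 4 + 2
15 + 3 + 3
14 + 6 + 1
14 + 5 + 2
14 + 4 + 3
…and 25 more, for 37 total.

37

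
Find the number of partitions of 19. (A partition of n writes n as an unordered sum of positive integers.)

490

There are 490 such partitions.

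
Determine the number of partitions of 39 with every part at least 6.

Direct enumeration gives 143 partitions.

143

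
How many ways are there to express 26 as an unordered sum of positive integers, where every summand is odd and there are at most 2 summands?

The partitions of 26 that satisfy the conditions:
25,1
23,3
21,5
19,7
17,9
15,11
13,13

7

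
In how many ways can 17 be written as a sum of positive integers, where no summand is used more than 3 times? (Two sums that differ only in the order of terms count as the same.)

A full systematic count gives 166.

166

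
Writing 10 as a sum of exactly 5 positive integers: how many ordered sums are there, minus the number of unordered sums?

119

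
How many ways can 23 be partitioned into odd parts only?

104

Systematic enumeration (by largest part, then next-largest, …) yields 104.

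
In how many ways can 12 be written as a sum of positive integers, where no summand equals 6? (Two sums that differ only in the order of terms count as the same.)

66

A partial list (first 12 by largest part):
12
1,11
2,10
1,1,10
3,9
1,2,9
1,1,1,9
4,8
1,3,8
2,2,8
1,1,2,8
1,1,1,1,8
…and 54 more, for 66 total.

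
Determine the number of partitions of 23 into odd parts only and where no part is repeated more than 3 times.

41

There are too many to list fully; the first 12 (by largest part) are:
23
21, 1, 1
19, 3, 1
17, 5, 1
17, 3, 3
17, 3, 1, 1, 1
15, 7, 1
15, 5, 3
15, 5, 1, 1, 1
15, 3, 3, 1, 1
13, 9, 1
13, 7, 3
…and 29 more, for 41 total.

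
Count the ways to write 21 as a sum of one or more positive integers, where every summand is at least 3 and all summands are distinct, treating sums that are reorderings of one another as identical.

24

They are:
21
18, 3
17, 4
16, 5
15, 6
14, 7
14, 4, 3
13, 8
13, 5, 3
12, 9
12, 6, 3
12, 5, 4
11, 10
11, 7, 3
11, 6, 4
10, 8, 3
10, 7, 4
10, 6, 5
9, 8, 4
9, 7, 5
9, 5, 4, 3
8, 7, 6
8, 6, 4, 3
7, 6, 5, 3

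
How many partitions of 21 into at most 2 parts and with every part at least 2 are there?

10

Enumerating:
21
2, 19
3, 18
4, 17
5, 16
6, 15
7, 14
8, 13
9, 12
10, 11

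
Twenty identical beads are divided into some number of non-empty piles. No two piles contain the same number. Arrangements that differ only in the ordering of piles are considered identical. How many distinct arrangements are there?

64

There are too many to list fully; the first 12 (by largest part) are:
20
19, 1
18, 2
17, 3
17, 2, 1
16, 4
16, 3, 1
15, 5
15, 4, 1
15, 3, 2
14, 6
14, 5, 1
…and 52 more, for 64 total.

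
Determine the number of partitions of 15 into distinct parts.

A partial list (first 12 by largest part):
15
14,1
13,2
12,3
12,2,1
11,4
11,3,1
10,5
10,4,1
10,3,2
9,6
9,5,1
…and 15 more, for 27 total.

27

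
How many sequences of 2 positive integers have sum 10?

Equivalently, choose which 1 of the 9 gaps become plus signs: C(9,1) = 9.

9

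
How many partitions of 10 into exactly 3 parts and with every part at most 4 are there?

The partitions of 10 that satisfy the conditions:
4,4,2
4,3,3
Counting gives 2.

2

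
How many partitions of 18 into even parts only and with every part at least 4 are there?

The partitions of 18 that satisfy the conditions:
18
14,4
12,6
10,8
10,4,4
8,6,4
6,6,6
6,4,4,4

8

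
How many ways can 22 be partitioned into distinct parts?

89

Counting exhaustively, 89 partitions satisfy the conditions.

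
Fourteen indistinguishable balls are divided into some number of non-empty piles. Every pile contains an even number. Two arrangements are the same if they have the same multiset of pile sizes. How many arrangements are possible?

15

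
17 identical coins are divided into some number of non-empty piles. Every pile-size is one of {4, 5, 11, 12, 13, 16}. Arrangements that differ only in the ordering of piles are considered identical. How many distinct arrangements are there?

They are:
13+4
12+5
5+4+4+4
That's 3 in total.

3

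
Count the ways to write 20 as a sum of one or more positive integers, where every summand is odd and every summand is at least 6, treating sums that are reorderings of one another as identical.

Enumerating:
13, 7
11, 9

2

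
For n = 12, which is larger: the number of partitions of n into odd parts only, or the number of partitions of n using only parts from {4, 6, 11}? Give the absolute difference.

Partitions of 12 into odd parts only: 15.
Partitions of 12 using only parts from {4, 6, 11}: 2.
|15 − 2| = 13.

13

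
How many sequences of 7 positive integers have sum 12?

462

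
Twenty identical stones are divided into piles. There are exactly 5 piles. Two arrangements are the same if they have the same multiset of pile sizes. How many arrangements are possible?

84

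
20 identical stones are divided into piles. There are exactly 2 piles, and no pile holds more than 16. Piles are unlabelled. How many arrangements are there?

Listing the qualifying partitions of 20:
4+16
5+15
6+14
7+13
8+12
9+11
10+10

7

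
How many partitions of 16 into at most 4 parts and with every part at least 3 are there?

The partitions of 16 that satisfy the conditions:
16
13 + 3
12 + 4
11 + 5
10 + 6
10 + 3 + 3
9 + 7
9 + 4 + 3
8 + 8
8 + 5 + 3
8 + 4 + 4
7 + 6 + 3
7 + 5 + 4
7 + 3 + 3 + 3
6 + 6 + 4
6 + 5 + 5
6 + 4 + 3 + 3
5 + 5 + 3 + 3
5 + 4 + 4 + 3
4 + 4 + 4 + 4

20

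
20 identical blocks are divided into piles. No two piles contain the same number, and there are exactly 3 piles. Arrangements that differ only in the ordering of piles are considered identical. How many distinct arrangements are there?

Listing the qualifying partitions of 20:
17, 2, 1
16, 3, 1
15, 4, 1
15, 3, 2
14, 5, 1
14, 4, 2
13, 6, 1
13, 5, 2
13, 4, 3
12, 7, 1
12, 6, 2
12, 5, 3
11, 8, 1
11, 7, 2
11, 6, 3
11, 5, 4
10, 9, 1
10, 8, 2
10, 7, 3
10, 6, 4
9, 8, 3
9, 7, 4
9, 6, 5
8, 7, 5

24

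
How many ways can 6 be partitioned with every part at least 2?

Enumerating:
6
2, 4
3, 3
2, 2, 2
That's 4 in total.

4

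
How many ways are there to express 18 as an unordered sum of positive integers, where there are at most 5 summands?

141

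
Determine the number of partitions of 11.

56

There are too many to list fully; the first 12 (by largest part) are:
11
10, 1
9, 2
9, 1, 1
8, 3
8, 2, 1
8, 1, 1, 1
7, 4
7, 3, 1
7, 2, 2
7, 2, 1, 1
7, 1, 1, 1, 1
…and 44 more, for 56 total.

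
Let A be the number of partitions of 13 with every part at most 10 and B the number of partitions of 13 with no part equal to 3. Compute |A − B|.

38

Partitions of 13 with every part at most 10: 97.
Partitions of 13 with no part equal to 3: 59.
|97 − 59| = 38.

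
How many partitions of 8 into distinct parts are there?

Listing the qualifying partitions of 8:
8
7, 1
6, 2
5, 3
5, 2, 1
4, 3, 1
Counting gives 6.

6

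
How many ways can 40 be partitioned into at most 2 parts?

21

They are:
40
39 + 1
38 + 2
37 + 3
36 + 4
35 + 5
34 + 6
33 + 7
32 + 8
31 + 9
30 + 10
29 + 11
28 + 12
27 + 13
26 + 14
25 + 15
24 + 16
23 + 17
22 + 18
21 + 19
20 + 20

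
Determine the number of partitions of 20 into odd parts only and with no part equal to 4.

There are too many to list fully; the first 12 (by largest part) are:
19,1
17,3
17,1,1,1
15,5
15,3,1,1
15,1,1,1,1,1
13,7
13,5,1,1
13,3,3,1
13,3,1,1,1,1
13,1,1,1,1,1,1,1
11,9
…and 52 more, for 64 total.

64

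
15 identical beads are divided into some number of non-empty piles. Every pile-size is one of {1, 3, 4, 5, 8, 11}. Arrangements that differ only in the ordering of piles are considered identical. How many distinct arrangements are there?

36

A partial list (first 12 by largest part):
11 + 4
11 + 3 + 1
11 + 1 + 1 + 1 + 1
8 + 5 + 1 + 1
8 + 4 + 3
8 + 4 + 1 + 1 + 1
8 + 3 + 3 + 1
8 + 3 + 1 + 1 + 1 + 1
8 + 1 + 1 + 1 + 1 + 1 + 1 + 1
5 + 5 + 5
5 + 5 + 4 + 1
5 + 5 + 3 + 1 + 1
…and 24 more, for 36 total.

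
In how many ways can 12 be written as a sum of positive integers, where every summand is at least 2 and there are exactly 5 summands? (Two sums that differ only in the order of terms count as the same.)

2

Enumerating:
4 + 2 + 2 + 2 + 2
3 + 3 + 2 + 2 + 2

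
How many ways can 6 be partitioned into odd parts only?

They are:
5 + 1
3 + 3
3 + 1 + 1 + 1
1 + 1 + 1 + 1 + 1 + 1

4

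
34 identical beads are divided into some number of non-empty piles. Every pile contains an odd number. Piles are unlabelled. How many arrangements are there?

Systematic enumeration (by largest part, then next-largest, …) yields 512.

512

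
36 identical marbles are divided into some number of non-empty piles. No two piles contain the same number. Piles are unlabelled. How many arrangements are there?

A full systematic count gives 668.

668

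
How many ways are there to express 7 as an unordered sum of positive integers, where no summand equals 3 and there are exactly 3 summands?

They are:
5 + 1 + 1
4 + 2 + 1
That's 2 in total.

2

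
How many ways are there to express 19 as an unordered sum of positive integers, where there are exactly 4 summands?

There are too many to list fully; the first 12 (by largest part) are:
16 + 1 + 1 + 1
15 + 2 + 1 + 1
14 + 3 + 1 + 1
14 + 2 + 2 + 1
13 + 4 + 1 + 1
13 + 3 + 2 + 1
13 + 2 + 2 + 2
12 + 5 + 1 + 1
12 + 4 + 2 + 1
12 + 3 + 3 + 1
12 + 3 + 2 + 2
11 + 6 + 1 + 1
…and 42 more, for 54 total.

54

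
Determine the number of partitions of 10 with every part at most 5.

30

A partial list (first 12 by largest part):
5, 5
1, 4, 5
2, 3, 5
1, 1, 3, 5
1, 2, 2, 5
1, 1, 1, 2, 5
1, 1, 1, 1, 1, 5
2, 4, 4
1, 1, 4, 4
3, 3, 4
1, 2, 3, 4
1, 1, 1, 3, 4
…and 18 more, for 30 total.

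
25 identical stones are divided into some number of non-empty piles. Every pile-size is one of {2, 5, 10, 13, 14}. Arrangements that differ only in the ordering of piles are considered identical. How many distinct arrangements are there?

10

Enumerating:
2,2,2,5,14
2,10,13
2,5,5,13
2,2,2,2,2,2,13
5,10,10
5,5,5,10
2,2,2,2,2,5,10
5,5,5,5,5
2,2,2,2,2,5,5,5
2,2,2,2,2,2,2,2,2,2,5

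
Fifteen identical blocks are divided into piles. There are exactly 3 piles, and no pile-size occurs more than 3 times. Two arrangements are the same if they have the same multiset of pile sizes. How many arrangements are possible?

19

The partitions of 15 that satisfy the conditions:
13, 1, 1
12, 2, 1
11, 3, 1
11, 2, 2
10, 4, 1
10, 3, 2
9, 5, 1
9, 4, 2
9, 3, 3
8, 6, 1
8, 5, 2
8, 4, 3
7, 7, 1
7, 6, 2
7, 5, 3
7, 4, 4
6, 6, 3
6, 5, 4
5, 5, 5
That's 19 in total.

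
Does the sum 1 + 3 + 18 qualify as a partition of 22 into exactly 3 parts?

The parts sum to 22, and the condition 'there are exactly 3 summands' holds.

Yes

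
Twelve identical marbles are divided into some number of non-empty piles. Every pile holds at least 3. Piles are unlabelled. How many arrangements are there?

9

Listing the qualifying partitions of 12:
12
9, 3
8, 4
7, 5
6, 6
6, 3, 3
5, 4, 3
4, 4, 4
3, 3, 3, 3
Counting gives 9.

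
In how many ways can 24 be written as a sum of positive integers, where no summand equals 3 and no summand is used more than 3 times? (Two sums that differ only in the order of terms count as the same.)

356

Enumerating by decreasing first part gives 356 partitions in all.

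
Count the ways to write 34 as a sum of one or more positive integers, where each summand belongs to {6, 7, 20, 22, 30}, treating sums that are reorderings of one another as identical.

They are:
22, 6, 6
20, 7, 7
7, 7, 7, 7, 6
Counting gives 3.

3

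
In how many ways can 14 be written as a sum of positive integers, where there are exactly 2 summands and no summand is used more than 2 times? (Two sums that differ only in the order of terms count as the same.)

The partitions of 14 that satisfy the conditions:
1,13
2,12
3,11
4,10
5,9
6,8
7,7

7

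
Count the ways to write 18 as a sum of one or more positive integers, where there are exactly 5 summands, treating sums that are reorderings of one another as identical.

57

There are too many to list fully; the first 12 (by largest part) are:
1, 1, 1, 1, 14
1, 1, 1, 2, 13
1, 1, 1, 3, 12
1, 1, 2, 2, 12
1, 1, 1, 4, 11
1, 1, 2, 3, 11
1, 2, 2, 2, 11
1, 1, 1, 5, 10
1, 1, 2, 4, 10
1, 1, 3, 3, 10
1, 2, 2, 3, 10
2, 2, 2, 2, 10
…and 45 more, for 57 total.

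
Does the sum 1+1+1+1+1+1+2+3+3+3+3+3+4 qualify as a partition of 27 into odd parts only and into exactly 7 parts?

The parts sum to 27, and the condition 'every summand is odd' is violated.

No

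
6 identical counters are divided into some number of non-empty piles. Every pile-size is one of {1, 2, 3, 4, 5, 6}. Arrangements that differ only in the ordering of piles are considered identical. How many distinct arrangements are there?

11

The partitions of 6 that satisfy the conditions:
6
5 + 1
4 + 2
4 + 1 + 1
3 + 3
3 + 2 + 1
3 + 1 + 1 + 1
2 + 2 + 2
2 + 2 + 1 + 1
2 + 1 + 1 + 1 + 1
1 + 1 + 1 + 1 + 1 + 1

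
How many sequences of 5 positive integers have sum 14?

715

A composition of 14 into 5 positive parts is chosen by placing 4 dividers among the 13 gaps between 14 units: C(13,4) = 715.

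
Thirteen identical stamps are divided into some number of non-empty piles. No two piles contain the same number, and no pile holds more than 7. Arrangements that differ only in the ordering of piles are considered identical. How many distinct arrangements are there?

8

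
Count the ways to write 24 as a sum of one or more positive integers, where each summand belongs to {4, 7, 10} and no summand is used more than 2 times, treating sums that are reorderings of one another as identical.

2

Listing the qualifying partitions of 24:
10 + 10 + 4
10 + 7 + 7
Counting gives 2.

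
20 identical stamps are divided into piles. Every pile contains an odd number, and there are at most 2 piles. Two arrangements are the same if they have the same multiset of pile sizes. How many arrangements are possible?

5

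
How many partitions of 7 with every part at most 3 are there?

8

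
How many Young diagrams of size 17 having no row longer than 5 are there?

Systematic enumeration (by largest part, then next-largest, …) yields 119.

119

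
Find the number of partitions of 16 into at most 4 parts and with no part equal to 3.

There are too many to list fully; the first 12 (by largest part) are:
16
15+1
14+2
14+1+1
13+2+1
13+1+1+1
12+4
12+2+2
12+2+1+1
11+5
11+4+1
11+2+2+1
…and 31 more, for 43 total.

43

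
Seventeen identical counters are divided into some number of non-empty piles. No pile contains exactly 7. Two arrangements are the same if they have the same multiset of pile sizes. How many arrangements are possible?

There are 255 such partitions.

255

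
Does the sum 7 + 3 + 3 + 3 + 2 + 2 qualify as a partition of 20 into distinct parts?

The parts sum to 20, and the condition 'all summands are distinct' is violated.

No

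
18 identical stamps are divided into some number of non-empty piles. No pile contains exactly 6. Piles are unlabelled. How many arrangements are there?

308

Enumerating by decreasing first part gives 308 partitions in all.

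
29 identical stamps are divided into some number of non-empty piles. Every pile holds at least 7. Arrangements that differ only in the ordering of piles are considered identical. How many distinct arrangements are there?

20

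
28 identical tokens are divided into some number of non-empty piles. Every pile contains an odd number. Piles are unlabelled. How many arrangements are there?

222

There are 222 such partitions.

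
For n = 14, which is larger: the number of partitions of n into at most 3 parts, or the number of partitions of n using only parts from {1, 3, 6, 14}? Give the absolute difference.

14

Partitions of 14 into at most 3 parts: 24.
Partitions of 14 using only parts from {1, 3, 6, 14}: 10.
|24 − 10| = 14.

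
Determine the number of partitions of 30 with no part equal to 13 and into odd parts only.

Counting exhaustively, 258 partitions satisfy the conditions.

258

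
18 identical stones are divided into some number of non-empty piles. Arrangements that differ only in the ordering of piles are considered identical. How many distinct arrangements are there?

385

Direct enumeration gives 385 partitions.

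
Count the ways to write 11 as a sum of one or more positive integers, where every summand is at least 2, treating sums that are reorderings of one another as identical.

Enumerating:
11
9,2
8,3
7,4
7,2,2
6,5
6,3,2
5,4,2
5,3,3
5,2,2,2
4,4,3
4,3,2,2
3,3,3,2
3,2,2,2,2
Counting gives 14.

14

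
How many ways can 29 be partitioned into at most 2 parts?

The partitions of 29 that satisfy the conditions:
29
1,28
2,27
3,26
4,25
5,24
6,23
7,22
8,21
9,20
10,19
11,18
12,17
13,16
14,15
Counting gives 15.

15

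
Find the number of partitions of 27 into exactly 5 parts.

255

Systematic enumeration (by largest part, then next-largest, …) yields 255.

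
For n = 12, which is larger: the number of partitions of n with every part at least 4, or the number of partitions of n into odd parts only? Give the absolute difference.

Partitions of 12 with every part at least 4: 5.
Partitions of 12 into odd parts only: 15.
|5 − 15| = 10.

10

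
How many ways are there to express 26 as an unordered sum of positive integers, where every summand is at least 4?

70

A partial list (first 12 by largest part):
26
22+4
21+5
20+6
19+7
18+8
18+4+4
17+9
17+5+4
16+10
16+6+4
16+5+5
…and 58 more, for 70 total.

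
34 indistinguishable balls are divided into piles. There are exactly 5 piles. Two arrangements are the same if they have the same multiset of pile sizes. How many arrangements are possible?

603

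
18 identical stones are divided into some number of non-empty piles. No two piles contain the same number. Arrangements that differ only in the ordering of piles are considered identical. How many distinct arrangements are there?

46

A partial list (first 12 by largest part):
18
17, 1
16, 2
15, 3
15, 2, 1
14, 4
14, 3, 1
13, 5
13, 4, 1
13, 3, 2
12, 6
12, 5, 1
…and 34 more, for 46 total.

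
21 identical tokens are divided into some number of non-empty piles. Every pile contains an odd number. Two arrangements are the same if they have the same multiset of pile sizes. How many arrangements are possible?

A full systematic count gives 76.

76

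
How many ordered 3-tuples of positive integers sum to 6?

By stars and bars with positive parts, the count is C(5,2) = 10.

10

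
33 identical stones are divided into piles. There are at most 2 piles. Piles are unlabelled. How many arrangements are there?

17

Listing the qualifying partitions of 33:
33
1+32
2+31
3+30
4+29
5+28
6+27
7+26
8+25
9+24
10+23
11+22
12+21
13+20
14+19
15+18
16+17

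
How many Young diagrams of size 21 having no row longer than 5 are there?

Direct enumeration gives 221 partitions.

221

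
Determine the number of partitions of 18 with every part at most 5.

141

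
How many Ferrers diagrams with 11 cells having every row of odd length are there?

12

Enumerating:
11
9 + 1 + 1
7 + 3 + 1
7 + 1 + 1 + 1 + 1
5 + 5 + 1
5 + 3 + 3
5 + 3 + 1 + 1 + 1
5 + 1 + 1 + 1 + 1 + 1 + 1
3 + 3 + 3 + 1 + 1
3 + 3 + 1 + 1 + 1 + 1 + 1
3 + 1 + 1 + 1 + 1 + 1 + 1 + 1 + 1
1 + 1 + 1 + 1 + 1 + 1 + 1 + 1 + 1 + 1 + 1
That's 12 in total.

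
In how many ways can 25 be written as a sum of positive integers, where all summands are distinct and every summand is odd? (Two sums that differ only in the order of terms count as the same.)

The partitions of 25 that satisfy the conditions:
25
21, 3, 1
19, 5, 1
17, 7, 1
17, 5, 3
15, 9, 1
15, 7, 3
13, 11, 1
13, 9, 3
13, 7, 5
11, 9, 5
9, 7, 5, 3, 1

12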